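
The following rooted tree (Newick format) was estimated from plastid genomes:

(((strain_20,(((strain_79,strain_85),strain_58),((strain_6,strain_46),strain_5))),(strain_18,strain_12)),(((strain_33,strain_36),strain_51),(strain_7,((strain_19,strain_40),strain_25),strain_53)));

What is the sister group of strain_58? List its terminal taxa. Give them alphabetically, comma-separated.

strain_79, strain_85

strain_58 attaches to the tree at the node subtending ((strain_79,strain_85),strain_58).
The other lineage descending from that same node — the sister group — is (strain_79,strain_85); its 2 tips in alphabetical order are the answer.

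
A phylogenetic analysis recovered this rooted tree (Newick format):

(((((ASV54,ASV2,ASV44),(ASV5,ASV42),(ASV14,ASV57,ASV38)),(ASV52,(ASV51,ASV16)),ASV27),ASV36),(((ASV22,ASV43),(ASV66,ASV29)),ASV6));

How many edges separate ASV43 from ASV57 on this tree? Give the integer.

The MRCA of ASV43 and ASV57 is the root of the tree.
From ASV43 up to that node: 4 branches. From ASV57 up to the same node: 5 branches. Total: 4 + 5 = 9.

9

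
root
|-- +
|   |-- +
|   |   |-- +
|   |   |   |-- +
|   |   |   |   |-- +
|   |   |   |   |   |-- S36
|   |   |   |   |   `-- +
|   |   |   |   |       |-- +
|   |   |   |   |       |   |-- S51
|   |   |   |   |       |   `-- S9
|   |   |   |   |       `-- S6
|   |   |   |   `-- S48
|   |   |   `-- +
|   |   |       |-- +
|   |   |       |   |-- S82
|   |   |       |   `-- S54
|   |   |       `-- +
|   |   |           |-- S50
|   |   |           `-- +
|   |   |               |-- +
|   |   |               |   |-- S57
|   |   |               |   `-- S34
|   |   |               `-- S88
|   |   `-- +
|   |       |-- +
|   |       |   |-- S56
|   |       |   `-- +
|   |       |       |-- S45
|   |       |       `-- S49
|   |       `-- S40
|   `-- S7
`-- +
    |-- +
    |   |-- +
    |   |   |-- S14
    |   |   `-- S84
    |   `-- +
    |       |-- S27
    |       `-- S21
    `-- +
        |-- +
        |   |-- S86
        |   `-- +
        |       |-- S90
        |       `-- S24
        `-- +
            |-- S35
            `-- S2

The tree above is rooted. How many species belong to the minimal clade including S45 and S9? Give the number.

The MRCA of S45 and S9 is the node subtending ((((S36,((S51,S9),S6)),S48),((S82,S54),(S50,((S57,S34),S88)))),((S56,(S45,S49)),S40)).
That clade contains 15 terminal taxa: S34, S36, S40, S45, S48, S49, S50, S51, S54, S56, S57, S6, S82, S88, S9.

15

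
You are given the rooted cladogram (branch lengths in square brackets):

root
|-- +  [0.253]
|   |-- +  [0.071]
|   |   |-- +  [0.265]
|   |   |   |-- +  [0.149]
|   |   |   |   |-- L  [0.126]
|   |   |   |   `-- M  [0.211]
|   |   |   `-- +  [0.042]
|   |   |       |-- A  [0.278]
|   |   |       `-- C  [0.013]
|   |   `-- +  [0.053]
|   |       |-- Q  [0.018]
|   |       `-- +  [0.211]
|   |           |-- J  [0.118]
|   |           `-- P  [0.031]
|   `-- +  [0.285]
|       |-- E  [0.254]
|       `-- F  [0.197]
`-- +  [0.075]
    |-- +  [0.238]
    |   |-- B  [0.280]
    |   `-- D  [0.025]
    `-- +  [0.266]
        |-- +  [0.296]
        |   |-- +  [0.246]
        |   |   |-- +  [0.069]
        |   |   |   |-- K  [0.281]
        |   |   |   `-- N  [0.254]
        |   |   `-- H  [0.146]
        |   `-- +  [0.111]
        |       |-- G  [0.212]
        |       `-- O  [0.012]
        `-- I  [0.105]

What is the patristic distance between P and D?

The path runs P → … → MRCA → … → D; the MRCA is the root of the tree.
Branch lengths along that path: 0.031 + 0.211 + 0.053 + 0.071 + 0.253 + 0.075 + 0.238 + 0.025 = 0.957.

0.957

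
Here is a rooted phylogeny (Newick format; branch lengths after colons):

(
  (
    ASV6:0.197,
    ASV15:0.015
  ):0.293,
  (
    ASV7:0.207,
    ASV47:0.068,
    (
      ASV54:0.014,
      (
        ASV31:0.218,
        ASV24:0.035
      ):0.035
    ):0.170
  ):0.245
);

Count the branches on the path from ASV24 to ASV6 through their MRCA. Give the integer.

6

The MRCA of ASV24 and ASV6 is the root of the tree.
From ASV24 up to that node: 4 branches. From ASV6 up to the same node: 2 branches. Total: 4 + 2 = 6.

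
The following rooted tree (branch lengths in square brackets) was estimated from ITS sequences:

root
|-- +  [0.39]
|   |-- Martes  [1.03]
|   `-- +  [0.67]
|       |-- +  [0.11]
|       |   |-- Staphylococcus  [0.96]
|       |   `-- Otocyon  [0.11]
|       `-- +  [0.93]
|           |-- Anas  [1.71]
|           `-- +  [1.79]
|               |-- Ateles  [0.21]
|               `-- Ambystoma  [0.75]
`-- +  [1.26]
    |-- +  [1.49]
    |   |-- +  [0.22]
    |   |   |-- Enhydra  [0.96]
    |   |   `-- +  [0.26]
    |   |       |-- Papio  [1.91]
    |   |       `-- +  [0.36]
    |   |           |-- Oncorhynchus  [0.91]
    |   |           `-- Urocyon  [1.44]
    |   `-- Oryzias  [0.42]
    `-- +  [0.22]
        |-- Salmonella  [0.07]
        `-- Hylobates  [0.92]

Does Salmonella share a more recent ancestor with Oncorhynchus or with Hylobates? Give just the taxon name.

The MRCA of Salmonella and Hylobates subtends (Salmonella,Hylobates) (2 taxa).
The MRCA of Salmonella and Oncorhynchus subtends (((Enhydra,(Papio,(Oncorhynchus,Urocyon))),Oryzias),(Salmonella,Hylobates)) (7 taxa).
The first is nested inside the second, so Salmonella shares a more recent common ancestor with Hylobates.

Hylobates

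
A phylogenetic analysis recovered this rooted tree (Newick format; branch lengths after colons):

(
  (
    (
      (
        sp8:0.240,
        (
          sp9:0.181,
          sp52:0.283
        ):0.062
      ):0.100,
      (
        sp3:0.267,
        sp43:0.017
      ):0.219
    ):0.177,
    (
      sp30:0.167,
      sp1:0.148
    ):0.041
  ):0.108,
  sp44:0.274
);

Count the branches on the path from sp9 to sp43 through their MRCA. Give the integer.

The MRCA of sp9 and sp43 is the node subtending ((sp8,(sp9,sp52)),(sp3,sp43)).
From sp9 up to that node: 3 branches. From sp43 up to the same node: 2 branches. Total: 3 + 2 = 5.

5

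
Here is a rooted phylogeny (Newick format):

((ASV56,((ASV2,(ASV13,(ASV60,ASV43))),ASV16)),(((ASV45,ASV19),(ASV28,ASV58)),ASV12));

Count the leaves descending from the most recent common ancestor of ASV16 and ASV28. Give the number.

11

The MRCA of ASV16 and ASV28 is the root, so the clade is the entire tree.
That clade contains 11 terminal taxa: ASV12, ASV13, ASV16, ASV19, ASV2, ASV28, ASV43, ASV45, ASV56, ASV58, ASV60.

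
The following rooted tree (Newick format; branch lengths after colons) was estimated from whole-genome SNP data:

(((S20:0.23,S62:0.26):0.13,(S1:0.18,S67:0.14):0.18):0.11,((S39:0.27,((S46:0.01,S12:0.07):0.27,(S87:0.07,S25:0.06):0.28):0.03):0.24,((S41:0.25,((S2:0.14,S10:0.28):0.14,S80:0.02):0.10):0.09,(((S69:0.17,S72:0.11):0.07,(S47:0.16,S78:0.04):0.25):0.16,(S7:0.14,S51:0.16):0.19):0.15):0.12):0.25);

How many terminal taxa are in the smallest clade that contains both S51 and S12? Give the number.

The MRCA of S51 and S12 is the node subtending ((S39,((S46,S12),(S87,S25))),((S41,((S2,S10),S80)),(((S69,S72),(S47,S78)),(S7,S51)))).
That clade contains 15 terminal taxa: S10, S12, S2, S25, S39, S41, S46, S47, S51, S69, S7, S72, S78, S80, S87.

15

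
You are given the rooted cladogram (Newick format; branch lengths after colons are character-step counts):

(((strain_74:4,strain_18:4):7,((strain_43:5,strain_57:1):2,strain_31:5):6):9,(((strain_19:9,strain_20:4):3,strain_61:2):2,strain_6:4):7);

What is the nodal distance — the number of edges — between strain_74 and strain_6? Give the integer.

5

The MRCA of strain_74 and strain_6 is the root of the tree.
From strain_74 up to that node: 3 branches. From strain_6 up to the same node: 2 branches. Total: 3 + 2 = 5.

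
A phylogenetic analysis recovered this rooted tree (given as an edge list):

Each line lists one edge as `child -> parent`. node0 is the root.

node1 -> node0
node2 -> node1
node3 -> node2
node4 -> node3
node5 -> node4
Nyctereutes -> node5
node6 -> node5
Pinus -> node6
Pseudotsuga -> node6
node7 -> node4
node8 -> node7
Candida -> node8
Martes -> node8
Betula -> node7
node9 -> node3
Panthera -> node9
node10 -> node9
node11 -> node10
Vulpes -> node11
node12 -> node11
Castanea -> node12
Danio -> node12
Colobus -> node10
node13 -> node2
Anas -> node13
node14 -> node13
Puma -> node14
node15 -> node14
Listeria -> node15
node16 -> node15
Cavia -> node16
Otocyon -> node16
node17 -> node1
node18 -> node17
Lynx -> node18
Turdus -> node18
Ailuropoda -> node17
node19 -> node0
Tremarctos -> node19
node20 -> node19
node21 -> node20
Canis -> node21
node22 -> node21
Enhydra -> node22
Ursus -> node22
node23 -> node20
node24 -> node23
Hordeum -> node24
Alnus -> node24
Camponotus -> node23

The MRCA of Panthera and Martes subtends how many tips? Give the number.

11

The MRCA of Panthera and Martes is the node subtending (((Nyctereutes,(Pinus,Pseudotsuga)),((Candida,Martes),Betula)),(Panthera,((Vulpes,(Castanea,Danio)),Colobus))).
That clade contains 11 terminal taxa: Betula, Candida, Castanea, Colobus, Danio, Martes, Nyctereutes, Panthera, Pinus, Pseudotsuga, Vulpes.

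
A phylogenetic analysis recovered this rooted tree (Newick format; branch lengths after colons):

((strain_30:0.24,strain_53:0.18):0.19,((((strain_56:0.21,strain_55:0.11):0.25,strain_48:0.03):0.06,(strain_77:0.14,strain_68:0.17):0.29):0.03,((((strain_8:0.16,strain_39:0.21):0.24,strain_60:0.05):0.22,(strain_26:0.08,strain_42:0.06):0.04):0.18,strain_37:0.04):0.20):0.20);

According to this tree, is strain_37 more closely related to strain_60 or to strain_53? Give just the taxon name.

strain_60

The MRCA of strain_37 and strain_60 subtends ((((strain_8,strain_39),strain_60),(strain_26,strain_42)),strain_37) (6 taxa).
The MRCA of strain_37 and strain_53 is the root, subtending the entire tree (13 taxa).
The first is nested inside the second, so strain_37 shares a more recent common ancestor with strain_60.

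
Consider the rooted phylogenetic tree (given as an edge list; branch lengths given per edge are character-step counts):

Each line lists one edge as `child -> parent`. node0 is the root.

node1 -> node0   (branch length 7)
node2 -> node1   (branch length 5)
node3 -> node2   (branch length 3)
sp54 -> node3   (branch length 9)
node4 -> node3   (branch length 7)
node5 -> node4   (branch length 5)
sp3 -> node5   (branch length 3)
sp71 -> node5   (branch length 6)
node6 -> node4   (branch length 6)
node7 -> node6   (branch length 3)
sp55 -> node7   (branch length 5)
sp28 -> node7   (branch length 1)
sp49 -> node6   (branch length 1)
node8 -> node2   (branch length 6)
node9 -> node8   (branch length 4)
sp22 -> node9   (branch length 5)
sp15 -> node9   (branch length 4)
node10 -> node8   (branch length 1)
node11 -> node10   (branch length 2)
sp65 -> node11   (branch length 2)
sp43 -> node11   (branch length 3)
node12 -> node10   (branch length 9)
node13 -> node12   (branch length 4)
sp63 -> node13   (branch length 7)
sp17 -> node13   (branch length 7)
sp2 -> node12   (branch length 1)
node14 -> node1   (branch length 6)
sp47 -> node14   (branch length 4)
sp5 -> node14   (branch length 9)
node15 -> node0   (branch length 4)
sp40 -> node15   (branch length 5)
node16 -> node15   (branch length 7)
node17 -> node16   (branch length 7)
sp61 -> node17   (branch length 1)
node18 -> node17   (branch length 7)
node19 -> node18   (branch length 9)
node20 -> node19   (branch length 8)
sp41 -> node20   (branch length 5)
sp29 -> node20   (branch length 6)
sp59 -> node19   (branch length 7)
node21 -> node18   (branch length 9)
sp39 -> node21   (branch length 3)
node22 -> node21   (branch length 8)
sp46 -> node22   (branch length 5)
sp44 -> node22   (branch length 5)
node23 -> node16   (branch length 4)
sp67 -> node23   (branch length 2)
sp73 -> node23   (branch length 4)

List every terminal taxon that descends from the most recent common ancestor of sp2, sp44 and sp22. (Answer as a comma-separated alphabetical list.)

sp15, sp17, sp2, sp22, sp28, sp29, sp3, sp39, sp40, sp41, sp43, sp44, sp46, sp47, sp49, sp5, sp54, sp55, sp59, sp61, sp63, sp65, sp67, sp71, sp73

Tracing sp2: it sits inside ((sp63,sp17),sp2).
Tracing sp44: it sits inside (sp46,sp44).
Tracing sp22: it sits inside (sp22,sp15).
The smallest clade enclosing all 3 is the whole tree (their MRCA is the root), so the answer is all 25 tips in alphabetical order.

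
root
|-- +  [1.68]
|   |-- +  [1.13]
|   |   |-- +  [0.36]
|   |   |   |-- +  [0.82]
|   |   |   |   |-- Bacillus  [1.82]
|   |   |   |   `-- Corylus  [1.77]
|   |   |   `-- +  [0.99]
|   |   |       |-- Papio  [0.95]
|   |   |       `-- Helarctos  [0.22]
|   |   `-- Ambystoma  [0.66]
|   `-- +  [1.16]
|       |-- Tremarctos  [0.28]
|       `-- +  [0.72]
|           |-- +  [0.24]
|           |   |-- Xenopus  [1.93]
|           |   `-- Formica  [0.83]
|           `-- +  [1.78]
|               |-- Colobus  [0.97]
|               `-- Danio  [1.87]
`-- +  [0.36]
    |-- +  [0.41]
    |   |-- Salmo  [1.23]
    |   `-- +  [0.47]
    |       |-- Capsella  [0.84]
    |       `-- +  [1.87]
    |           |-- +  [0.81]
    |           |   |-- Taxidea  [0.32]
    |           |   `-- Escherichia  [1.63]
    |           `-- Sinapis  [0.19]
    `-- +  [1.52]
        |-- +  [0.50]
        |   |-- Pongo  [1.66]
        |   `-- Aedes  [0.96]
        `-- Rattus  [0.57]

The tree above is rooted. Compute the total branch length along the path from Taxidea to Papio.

9.35

The path runs Taxidea → … → MRCA → … → Papio; the MRCA is the root of the tree.
Branch lengths along that path: 0.32 + 0.81 + 1.87 + 0.47 + 0.41 + 0.36 + 1.68 + 1.13 + 0.36 + 0.99 + 0.95 = 9.35.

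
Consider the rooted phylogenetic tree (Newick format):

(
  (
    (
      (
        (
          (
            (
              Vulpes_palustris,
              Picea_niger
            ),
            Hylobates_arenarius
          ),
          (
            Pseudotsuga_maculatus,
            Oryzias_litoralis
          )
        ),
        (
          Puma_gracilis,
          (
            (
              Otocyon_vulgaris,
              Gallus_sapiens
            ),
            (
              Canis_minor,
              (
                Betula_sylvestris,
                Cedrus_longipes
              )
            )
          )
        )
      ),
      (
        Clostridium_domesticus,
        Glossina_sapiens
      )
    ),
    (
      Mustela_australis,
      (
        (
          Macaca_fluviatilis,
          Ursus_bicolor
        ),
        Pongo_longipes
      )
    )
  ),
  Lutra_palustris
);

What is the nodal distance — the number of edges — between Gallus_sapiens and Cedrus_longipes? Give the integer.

The MRCA of Gallus_sapiens and Cedrus_longipes is the node subtending ((Otocyon_vulgaris,Gallus_sapiens),(Canis_minor,(Betula_sylvestris,Cedrus_longipes))).
From Gallus_sapiens up to that node: 2 branches. From Cedrus_longipes up to the same node: 3 branches. Total: 2 + 3 = 5.

5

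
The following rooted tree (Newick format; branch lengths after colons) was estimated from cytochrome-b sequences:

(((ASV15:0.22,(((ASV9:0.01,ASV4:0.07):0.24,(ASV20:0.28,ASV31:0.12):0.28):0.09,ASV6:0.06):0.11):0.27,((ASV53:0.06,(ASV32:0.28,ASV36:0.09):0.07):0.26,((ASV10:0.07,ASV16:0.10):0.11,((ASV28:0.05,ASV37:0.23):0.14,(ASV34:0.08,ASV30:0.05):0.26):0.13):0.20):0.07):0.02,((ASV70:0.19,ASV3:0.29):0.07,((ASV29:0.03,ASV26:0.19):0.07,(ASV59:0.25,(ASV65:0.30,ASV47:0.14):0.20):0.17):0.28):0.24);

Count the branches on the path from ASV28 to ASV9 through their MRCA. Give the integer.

10

The MRCA of ASV28 and ASV9 is the node subtending ((ASV15,(((ASV9,ASV4),(ASV20,ASV31)),ASV6)),((ASV53,(ASV32,ASV36)),((ASV10,ASV16),((ASV28,ASV37),(ASV34,ASV30))))).
From ASV28 up to that node: 5 branches. From ASV9 up to the same node: 5 branches. Total: 5 + 5 = 10.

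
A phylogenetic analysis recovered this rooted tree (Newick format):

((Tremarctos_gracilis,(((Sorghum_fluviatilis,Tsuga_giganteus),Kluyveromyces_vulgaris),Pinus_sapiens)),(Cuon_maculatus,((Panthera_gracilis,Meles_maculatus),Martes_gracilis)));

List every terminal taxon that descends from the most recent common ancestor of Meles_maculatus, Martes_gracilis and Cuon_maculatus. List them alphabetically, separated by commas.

Tracing Meles_maculatus: it sits inside (Panthera_gracilis,Meles_maculatus).
Tracing Martes_gracilis: it sits inside ((Panthera_gracilis,Meles_maculatus),Martes_gracilis).
Tracing Cuon_maculatus: it sits inside (Cuon_maculatus,((Panthera_gracilis,Meles_maculatus),Martes_gracilis)).
The smallest clade enclosing all 3 is (Cuon_maculatus,((Panthera_gracilis,Meles_maculatus),Martes_gracilis)); the answer is its 4 terminal taxa in alphabetical order.

Cuon_maculatus, Martes_gracilis, Meles_maculatus, Panthera_gracilis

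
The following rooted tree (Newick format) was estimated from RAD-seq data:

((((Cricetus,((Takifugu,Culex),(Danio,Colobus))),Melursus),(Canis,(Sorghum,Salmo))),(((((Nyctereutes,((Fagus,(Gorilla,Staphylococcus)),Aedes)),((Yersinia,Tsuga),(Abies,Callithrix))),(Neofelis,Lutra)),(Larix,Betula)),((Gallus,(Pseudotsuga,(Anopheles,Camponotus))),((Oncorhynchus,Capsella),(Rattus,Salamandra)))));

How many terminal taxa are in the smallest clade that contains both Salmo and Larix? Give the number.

30

The MRCA of Salmo and Larix is the root, so the clade is the entire tree.
That clade contains 30 terminal taxa: Abies, Aedes, Anopheles, Betula, Callithrix, Camponotus, Canis, Capsella, Colobus, Cricetus, Culex, Danio, Fagus, Gallus, Gorilla, Larix, Lutra, Melursus, Neofelis, Nyctereutes, Oncorhynchus, Pseudotsuga, Rattus, Salamandra, Salmo, Sorghum, Staphylococcus, Takifugu, Tsuga, Yersinia.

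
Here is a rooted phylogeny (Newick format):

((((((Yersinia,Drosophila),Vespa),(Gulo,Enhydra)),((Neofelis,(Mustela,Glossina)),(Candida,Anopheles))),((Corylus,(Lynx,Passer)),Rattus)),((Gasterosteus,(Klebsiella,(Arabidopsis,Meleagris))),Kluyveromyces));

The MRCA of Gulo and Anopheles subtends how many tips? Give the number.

The MRCA of Gulo and Anopheles is the node subtending ((((Yersinia,Drosophila),Vespa),(Gulo,Enhydra)),((Neofelis,(Mustela,Glossina)),(Candida,Anopheles))).
That clade contains 10 terminal taxa: Anopheles, Candida, Drosophila, Enhydra, Glossina, Gulo, Mustela, Neofelis, Vespa, Yersinia.

10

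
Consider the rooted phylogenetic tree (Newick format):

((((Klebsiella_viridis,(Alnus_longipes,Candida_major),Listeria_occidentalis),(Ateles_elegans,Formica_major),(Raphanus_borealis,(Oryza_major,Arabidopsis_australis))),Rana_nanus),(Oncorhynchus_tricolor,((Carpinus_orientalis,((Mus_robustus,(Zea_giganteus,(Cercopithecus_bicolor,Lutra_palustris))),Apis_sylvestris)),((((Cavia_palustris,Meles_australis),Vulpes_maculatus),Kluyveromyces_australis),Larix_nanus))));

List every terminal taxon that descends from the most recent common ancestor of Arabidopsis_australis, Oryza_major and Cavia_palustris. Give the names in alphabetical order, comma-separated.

Alnus_longipes, Apis_sylvestris, Arabidopsis_australis, Ateles_elegans, Candida_major, Carpinus_orientalis, Cavia_palustris, Cercopithecus_bicolor, Formica_major, Klebsiella_viridis, Kluyveromyces_australis, Larix_nanus, Listeria_occidentalis, Lutra_palustris, Meles_australis, Mus_robustus, Oncorhynchus_tricolor, Oryza_major, Rana_nanus, Raphanus_borealis, Vulpes_maculatus, Zea_giganteus

Tracing Arabidopsis_australis: it sits inside (Oryza_major,Arabidopsis_australis).
Tracing Oryza_major: it sits inside (Oryza_major,Arabidopsis_australis).
Tracing Cavia_palustris: it sits inside (Cavia_palustris,Meles_australis).
The smallest clade enclosing all 3 is the whole tree (their MRCA is the root), so the answer is all 22 tips in alphabetical order.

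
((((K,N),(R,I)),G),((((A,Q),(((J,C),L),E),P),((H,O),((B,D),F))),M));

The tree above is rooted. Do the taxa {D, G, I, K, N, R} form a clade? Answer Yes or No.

The MRCA of the listed taxa is the root, so the smallest clade containing them is the whole tree.
That clade also contains A, B, C, E, F, H, J, L, M, O, P, Q, which are not in the proposed group, so the group is not monophyletic.

No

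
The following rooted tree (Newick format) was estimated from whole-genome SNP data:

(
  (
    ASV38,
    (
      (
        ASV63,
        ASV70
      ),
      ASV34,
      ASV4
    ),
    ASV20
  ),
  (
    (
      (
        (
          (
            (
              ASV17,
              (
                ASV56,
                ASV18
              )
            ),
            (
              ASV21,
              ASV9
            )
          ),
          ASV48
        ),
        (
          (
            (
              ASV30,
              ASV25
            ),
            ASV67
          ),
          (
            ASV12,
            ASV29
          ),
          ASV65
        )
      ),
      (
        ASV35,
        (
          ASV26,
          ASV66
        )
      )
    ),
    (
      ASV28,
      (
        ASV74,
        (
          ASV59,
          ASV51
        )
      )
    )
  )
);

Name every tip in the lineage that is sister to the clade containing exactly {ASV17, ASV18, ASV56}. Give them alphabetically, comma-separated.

ASV21, ASV9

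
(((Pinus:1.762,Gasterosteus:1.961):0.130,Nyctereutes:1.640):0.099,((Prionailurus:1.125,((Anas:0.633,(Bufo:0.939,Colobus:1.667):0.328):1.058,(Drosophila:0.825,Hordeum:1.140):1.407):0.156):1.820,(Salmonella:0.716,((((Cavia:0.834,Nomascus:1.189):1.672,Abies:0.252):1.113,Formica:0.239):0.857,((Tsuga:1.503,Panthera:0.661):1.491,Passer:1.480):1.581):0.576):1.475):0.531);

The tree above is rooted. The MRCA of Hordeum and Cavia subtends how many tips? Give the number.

14

The MRCA of Hordeum and Cavia is the node subtending ((Prionailurus,((Anas,(Bufo,Colobus)),(Drosophila,Hordeum))),(Salmonella,((((Cavia,Nomascus),Abies),Formica),((Tsuga,Panthera),Passer)))).
That clade contains 14 terminal taxa: Abies, Anas, Bufo, Cavia, Colobus, Drosophila, Formica, Hordeum, Nomascus, Panthera, Passer, Prionailurus, Salmonella, Tsuga.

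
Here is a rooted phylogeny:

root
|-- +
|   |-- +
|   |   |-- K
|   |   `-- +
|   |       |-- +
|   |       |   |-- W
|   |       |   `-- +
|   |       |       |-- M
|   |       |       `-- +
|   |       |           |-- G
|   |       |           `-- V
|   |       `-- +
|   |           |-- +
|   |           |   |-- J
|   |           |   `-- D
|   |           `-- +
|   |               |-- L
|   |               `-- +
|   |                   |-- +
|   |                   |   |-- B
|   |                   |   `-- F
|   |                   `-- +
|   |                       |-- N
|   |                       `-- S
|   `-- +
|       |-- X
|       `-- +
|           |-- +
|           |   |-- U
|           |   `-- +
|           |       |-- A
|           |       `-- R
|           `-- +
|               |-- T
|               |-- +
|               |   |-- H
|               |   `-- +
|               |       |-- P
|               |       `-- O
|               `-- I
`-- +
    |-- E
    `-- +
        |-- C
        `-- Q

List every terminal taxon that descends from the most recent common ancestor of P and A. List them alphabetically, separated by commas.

A, H, I, O, P, R, T, U

Tracing P: it sits inside (P,O).
Tracing A: it sits inside (A,R).
The smallest clade enclosing both is ((U,(A,R)),(T,(H,(P,O)),I)); the answer is its 8 terminal taxa in alphabetical order.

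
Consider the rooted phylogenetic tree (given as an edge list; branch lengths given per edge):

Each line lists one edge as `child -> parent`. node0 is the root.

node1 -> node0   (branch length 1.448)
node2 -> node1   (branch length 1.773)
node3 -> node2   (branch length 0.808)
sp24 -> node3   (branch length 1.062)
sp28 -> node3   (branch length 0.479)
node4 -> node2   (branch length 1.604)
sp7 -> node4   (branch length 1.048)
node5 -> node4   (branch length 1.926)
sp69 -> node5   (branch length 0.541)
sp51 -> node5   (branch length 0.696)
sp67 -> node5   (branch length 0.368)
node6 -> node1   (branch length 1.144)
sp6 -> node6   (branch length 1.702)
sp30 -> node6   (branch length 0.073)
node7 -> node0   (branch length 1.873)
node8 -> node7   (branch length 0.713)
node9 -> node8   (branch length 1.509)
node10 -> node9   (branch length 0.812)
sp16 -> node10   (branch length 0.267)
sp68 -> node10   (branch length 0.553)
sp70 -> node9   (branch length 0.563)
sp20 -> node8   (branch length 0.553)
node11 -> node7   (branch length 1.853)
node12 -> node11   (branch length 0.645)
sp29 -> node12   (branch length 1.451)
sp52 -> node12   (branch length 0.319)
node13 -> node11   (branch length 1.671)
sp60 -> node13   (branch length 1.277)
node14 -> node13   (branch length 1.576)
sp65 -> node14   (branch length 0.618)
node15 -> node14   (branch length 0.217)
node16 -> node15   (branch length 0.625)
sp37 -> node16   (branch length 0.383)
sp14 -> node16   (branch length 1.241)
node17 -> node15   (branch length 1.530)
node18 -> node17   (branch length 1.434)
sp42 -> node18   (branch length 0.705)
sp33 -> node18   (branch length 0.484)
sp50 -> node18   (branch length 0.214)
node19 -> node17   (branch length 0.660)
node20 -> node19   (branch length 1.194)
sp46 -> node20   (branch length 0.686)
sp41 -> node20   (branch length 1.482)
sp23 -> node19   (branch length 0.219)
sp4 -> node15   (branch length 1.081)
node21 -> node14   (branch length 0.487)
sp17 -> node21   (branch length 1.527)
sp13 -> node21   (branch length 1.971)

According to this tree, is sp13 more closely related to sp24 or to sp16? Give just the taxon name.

sp16

The MRCA of sp13 and sp16 subtends ((((sp16,sp68),sp70),sp20),((sp29,sp52),(sp60,(sp65,((sp37,sp14),((sp42,sp33,sp50),((sp46,sp41),sp23)),sp4),(sp17,sp13))))) (19 taxa).
The MRCA of sp13 and sp24 is the root, subtending the entire tree (27 taxa).
The first is nested inside the second, so sp13 shares a more recent common ancestor with sp16.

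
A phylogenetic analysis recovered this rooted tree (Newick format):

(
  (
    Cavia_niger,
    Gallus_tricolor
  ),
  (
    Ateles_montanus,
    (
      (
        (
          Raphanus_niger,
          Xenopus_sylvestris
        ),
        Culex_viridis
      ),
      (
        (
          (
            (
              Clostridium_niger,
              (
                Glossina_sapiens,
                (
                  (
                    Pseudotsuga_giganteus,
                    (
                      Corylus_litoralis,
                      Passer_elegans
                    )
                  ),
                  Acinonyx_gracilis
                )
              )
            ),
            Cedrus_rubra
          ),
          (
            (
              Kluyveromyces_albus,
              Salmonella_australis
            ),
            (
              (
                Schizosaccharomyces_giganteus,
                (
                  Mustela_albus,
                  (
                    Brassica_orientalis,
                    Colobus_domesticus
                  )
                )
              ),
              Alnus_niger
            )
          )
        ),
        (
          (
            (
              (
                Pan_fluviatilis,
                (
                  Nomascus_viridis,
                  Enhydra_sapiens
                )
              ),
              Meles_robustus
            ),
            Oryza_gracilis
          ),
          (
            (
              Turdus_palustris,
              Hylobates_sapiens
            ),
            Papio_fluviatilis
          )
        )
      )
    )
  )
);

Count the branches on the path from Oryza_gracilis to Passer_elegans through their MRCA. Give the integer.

The MRCA of Oryza_gracilis and Passer_elegans is the node subtending ((((Clostridium_niger,(Glossina_sapiens,((Pseudotsuga_giganteus,(Corylus_litoralis,Passer_elegans)),Acinonyx_gracilis))),Cedrus_rubra),((Kluyveromyces_albus,Salmonella_australis),((Schizosaccharomyces_giganteus,(Mustela_albus,(Brassica_orientalis,Colobus_domesticus))),Alnus_niger))),((((Pan_fluviatilis,(Nomascus_viridis,Enhydra_sapiens)),Meles_robustus),Oryza_gracilis),((Turdus_palustris,Hylobates_sapiens),Papio_fluviatilis))).
From Oryza_gracilis up to that node: 3 branches. From Passer_elegans up to the same node: 8 branches. Total: 3 + 8 = 11.

11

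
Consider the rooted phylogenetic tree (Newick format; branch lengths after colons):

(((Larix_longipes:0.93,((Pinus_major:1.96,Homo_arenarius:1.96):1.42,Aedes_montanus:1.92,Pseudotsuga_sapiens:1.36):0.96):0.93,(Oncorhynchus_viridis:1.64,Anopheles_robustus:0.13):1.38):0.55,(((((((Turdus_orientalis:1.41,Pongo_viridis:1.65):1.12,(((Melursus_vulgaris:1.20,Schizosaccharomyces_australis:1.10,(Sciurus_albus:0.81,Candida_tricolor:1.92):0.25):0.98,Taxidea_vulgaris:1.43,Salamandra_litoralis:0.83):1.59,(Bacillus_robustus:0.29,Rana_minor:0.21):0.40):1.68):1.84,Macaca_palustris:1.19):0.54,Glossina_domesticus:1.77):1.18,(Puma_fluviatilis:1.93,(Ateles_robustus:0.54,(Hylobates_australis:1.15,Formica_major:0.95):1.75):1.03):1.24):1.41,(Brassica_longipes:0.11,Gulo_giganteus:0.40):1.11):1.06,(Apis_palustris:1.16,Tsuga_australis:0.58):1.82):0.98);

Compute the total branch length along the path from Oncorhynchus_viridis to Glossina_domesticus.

9.97

The path runs Oncorhynchus_viridis → … → MRCA → … → Glossina_domesticus; the MRCA is the root of the tree.
Branch lengths along that path: 1.64 + 1.38 + 0.55 + 0.98 + 1.06 + 1.41 + 1.18 + 1.77 = 9.97.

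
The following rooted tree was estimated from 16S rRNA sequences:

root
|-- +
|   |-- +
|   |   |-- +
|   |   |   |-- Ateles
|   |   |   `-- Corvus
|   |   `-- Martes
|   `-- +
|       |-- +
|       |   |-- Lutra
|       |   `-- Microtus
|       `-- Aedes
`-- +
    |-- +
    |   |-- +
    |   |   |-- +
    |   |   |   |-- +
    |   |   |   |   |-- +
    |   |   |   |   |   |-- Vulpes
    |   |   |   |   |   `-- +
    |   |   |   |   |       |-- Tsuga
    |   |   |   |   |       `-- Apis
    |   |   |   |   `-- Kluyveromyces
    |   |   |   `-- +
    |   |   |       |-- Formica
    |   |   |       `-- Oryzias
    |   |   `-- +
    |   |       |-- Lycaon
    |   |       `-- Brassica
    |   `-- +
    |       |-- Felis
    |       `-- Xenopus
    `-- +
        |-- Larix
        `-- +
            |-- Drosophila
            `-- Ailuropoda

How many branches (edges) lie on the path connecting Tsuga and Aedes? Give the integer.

11

The MRCA of Tsuga and Aedes is the root of the tree.
From Tsuga up to that node: 8 branches. From Aedes up to the same node: 3 branches. Total: 8 + 3 = 11.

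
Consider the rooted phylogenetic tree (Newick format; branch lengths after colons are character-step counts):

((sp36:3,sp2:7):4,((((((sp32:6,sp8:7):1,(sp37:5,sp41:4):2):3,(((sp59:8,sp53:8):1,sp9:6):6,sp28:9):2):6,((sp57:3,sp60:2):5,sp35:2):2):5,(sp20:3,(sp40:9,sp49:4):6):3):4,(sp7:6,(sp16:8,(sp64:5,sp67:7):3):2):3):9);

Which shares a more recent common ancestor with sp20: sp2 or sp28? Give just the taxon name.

The MRCA of sp20 and sp28 subtends (((((sp32,sp8),(sp37,sp41)),(((sp59,sp53),sp9),sp28)),((sp57,sp60),sp35)),(sp20,(sp40,sp49))) (14 taxa).
The MRCA of sp20 and sp2 is the root, subtending the entire tree (20 taxa).
The first is nested inside the second, so sp20 shares a more recent common ancestor with sp28.

sp28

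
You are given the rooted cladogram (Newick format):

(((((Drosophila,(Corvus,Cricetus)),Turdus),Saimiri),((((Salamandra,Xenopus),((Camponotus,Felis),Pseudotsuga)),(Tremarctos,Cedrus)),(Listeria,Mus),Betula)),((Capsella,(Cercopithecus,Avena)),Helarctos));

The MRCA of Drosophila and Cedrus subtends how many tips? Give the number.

15

The MRCA of Drosophila and Cedrus is the node subtending ((((Drosophila,(Corvus,Cricetus)),Turdus),Saimiri),((((Salamandra,Xenopus),((Camponotus,Felis),Pseudotsuga)),(Tremarctos,Cedrus)),(Listeria,Mus),Betula)).
That clade contains 15 terminal taxa: Betula, Camponotus, Cedrus, Corvus, Cricetus, Drosophila, Felis, Listeria, Mus, Pseudotsuga, Saimiri, Salamandra, Tremarctos, Turdus, Xenopus.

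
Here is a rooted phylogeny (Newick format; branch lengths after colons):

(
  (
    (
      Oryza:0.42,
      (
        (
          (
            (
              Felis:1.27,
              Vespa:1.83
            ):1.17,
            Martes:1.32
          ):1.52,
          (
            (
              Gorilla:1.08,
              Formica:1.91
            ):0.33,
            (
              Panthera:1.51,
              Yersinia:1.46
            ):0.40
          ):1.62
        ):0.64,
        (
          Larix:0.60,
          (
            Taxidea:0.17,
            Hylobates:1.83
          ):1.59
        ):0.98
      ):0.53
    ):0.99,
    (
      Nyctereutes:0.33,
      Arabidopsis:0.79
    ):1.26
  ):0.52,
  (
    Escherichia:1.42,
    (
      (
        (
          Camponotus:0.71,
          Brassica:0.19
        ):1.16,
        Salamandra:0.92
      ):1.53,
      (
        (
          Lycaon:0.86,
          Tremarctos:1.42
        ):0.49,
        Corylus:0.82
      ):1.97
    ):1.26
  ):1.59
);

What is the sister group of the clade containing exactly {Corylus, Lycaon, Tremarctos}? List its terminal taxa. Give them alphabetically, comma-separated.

Brassica, Camponotus, Salamandra

The clade containing exactly {Corylus, Lycaon, Tremarctos} attaches to the tree at the node subtending (((Camponotus,Brassica),Salamandra),((Lycaon,Tremarctos),Corylus)).
The other lineage descending from that same node — the sister group — is ((Camponotus,Brassica),Salamandra); its 3 tips in alphabetical order are the answer.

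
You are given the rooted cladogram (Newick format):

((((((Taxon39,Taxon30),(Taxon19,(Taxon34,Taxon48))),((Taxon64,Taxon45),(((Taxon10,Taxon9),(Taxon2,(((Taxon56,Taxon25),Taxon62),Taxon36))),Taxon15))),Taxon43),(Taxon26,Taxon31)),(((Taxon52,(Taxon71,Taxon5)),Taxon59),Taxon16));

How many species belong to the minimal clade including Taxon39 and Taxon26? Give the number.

18

The MRCA of Taxon39 and Taxon26 is the node subtending (((((Taxon39,Taxon30),(Taxon19,(Taxon34,Taxon48))),((Taxon64,Taxon45),(((Taxon10,Taxon9),(Taxon2,(((Taxon56,Taxon25),Taxon62),Taxon36))),Taxon15))),Taxon43),(Taxon26,Taxon31)).
That clade contains 18 terminal taxa: Taxon10, Taxon15, Taxon19, Taxon2, Taxon25, Taxon26, Taxon30, Taxon31, Taxon34, Taxon36, Taxon39, Taxon43, Taxon45, Taxon48, Taxon56, Taxon62, Taxon64, Taxon9.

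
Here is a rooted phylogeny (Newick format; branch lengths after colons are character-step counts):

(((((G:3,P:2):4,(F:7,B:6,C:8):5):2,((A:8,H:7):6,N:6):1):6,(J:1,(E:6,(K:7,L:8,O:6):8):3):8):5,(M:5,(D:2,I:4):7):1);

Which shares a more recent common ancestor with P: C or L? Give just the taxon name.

The MRCA of P and C subtends ((G,P),(F,B,C)) (5 taxa).
The MRCA of P and L subtends ((((G,P),(F,B,C)),((A,H),N)),(J,(E,(K,L,O)))) (13 taxa).
The first is nested inside the second, so P shares a more recent common ancestor with C.

C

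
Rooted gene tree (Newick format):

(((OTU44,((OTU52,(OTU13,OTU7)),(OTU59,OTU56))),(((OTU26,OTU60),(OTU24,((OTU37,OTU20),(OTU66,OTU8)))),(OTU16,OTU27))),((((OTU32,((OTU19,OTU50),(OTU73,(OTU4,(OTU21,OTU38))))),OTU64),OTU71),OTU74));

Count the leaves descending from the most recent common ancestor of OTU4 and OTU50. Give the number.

The MRCA of OTU4 and OTU50 is the node subtending ((OTU19,OTU50),(OTU73,(OTU4,(OTU21,OTU38)))).
That clade contains 6 terminal taxa: OTU19, OTU21, OTU38, OTU4, OTU50, OTU73.

6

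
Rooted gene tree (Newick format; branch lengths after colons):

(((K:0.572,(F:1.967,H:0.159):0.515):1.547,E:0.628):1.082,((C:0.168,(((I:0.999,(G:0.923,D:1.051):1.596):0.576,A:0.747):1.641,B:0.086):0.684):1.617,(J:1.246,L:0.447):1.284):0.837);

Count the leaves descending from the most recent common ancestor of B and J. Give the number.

8

The MRCA of B and J is the node subtending ((C,(((I,(G,D)),A),B)),(J,L)).
That clade contains 8 terminal taxa: A, B, C, D, G, I, J, L.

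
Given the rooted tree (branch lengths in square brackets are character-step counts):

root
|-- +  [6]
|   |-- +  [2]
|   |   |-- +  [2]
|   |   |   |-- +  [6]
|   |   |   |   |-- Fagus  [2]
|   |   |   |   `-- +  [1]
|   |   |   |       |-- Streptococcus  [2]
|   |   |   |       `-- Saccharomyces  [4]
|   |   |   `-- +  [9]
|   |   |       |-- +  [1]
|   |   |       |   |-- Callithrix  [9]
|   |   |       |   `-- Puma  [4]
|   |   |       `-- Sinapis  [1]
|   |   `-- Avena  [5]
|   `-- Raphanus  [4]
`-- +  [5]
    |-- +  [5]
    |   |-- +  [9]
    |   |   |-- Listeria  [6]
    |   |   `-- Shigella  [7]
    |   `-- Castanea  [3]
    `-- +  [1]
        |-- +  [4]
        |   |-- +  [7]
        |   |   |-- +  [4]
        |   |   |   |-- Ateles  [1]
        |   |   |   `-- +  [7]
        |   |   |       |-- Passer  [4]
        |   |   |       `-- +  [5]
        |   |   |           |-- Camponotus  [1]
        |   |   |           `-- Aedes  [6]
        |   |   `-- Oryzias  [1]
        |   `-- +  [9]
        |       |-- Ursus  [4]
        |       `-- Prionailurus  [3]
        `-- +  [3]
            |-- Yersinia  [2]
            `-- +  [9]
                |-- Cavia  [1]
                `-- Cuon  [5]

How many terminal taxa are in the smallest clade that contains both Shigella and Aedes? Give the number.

13

The MRCA of Shigella and Aedes is the node subtending (((Listeria,Shigella),Castanea),((((Ateles,(Passer,(Camponotus,Aedes))),Oryzias),(Ursus,Prionailurus)),(Yersinia,(Cavia,Cuon)))).
That clade contains 13 terminal taxa: Aedes, Ateles, Camponotus, Castanea, Cavia, Cuon, Listeria, Oryzias, Passer, Prionailurus, Shigella, Ursus, Yersinia.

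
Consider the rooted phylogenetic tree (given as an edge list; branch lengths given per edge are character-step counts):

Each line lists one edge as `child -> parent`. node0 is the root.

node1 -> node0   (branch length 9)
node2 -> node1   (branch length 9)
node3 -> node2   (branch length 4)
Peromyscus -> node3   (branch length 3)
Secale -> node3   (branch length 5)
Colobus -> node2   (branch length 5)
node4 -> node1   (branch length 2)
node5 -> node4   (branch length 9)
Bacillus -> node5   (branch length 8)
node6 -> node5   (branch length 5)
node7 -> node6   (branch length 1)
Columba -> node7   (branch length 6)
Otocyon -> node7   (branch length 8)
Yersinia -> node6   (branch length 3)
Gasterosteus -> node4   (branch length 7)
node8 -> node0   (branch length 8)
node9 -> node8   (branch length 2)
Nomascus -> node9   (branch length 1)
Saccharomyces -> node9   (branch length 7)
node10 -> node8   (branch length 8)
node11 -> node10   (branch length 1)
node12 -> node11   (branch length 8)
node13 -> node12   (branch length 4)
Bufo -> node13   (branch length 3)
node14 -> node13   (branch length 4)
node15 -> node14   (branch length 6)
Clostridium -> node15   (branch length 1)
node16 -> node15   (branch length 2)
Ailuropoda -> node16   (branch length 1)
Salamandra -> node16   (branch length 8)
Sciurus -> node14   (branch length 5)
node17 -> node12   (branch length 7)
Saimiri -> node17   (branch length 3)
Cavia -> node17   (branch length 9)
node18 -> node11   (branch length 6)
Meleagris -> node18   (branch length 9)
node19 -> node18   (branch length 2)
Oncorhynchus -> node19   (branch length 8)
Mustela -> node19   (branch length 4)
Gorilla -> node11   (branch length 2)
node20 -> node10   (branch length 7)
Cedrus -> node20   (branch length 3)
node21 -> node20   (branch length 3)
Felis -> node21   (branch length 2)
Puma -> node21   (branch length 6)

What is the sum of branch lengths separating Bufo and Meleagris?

30

The path runs Bufo → … → MRCA → … → Meleagris; the MRCA is the node subtending (((Bufo,((Clostridium,(Ailuropoda,Salamandra)),Sciurus)),(Saimiri,Cavia)),(Meleagris,(Oncorhynchus,Mustela)),Gorilla).
Branch lengths along that path: 3 + 4 + 8 + 6 + 9 = 30.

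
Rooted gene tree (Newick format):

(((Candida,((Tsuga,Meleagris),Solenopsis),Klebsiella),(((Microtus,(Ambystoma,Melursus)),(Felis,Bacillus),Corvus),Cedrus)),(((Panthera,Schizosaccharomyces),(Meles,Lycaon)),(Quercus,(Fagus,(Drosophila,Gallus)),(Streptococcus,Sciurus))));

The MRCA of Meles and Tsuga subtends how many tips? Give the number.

22

The MRCA of Meles and Tsuga is the root, so the clade is the entire tree.
That clade contains 22 terminal taxa: Ambystoma, Bacillus, Candida, Cedrus, Corvus, Drosophila, Fagus, Felis, Gallus, Klebsiella, Lycaon, Meleagris, Meles, Melursus, Microtus, Panthera, Quercus, Schizosaccharomyces, Sciurus, Solenopsis, Streptococcus, Tsuga.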